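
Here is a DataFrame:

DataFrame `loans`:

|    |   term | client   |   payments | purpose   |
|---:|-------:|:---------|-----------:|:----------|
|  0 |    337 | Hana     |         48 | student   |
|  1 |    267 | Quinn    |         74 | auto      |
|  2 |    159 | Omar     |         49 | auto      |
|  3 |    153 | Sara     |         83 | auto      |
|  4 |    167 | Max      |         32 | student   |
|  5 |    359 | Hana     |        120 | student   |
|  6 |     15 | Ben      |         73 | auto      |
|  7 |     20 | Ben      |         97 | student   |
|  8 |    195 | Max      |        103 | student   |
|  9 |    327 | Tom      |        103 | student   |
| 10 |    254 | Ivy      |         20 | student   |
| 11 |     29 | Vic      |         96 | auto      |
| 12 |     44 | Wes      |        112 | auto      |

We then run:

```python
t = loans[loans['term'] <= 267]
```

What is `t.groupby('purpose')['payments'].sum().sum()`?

filter rows where term <= 267:
    term client  payments  purpose
1    267  Quinn        74     auto
2    159   Omar        49     auto
3    153   Sara        83     auto
4    167    Max        32  student
6     15    Ben        73     auto
7     20    Ben        97  student
8    195    Max       103  student
10   254    Ivy        20  student
11    29    Vic        96     auto
12    44    Wes       112     auto
group by purpose, sum of payments:
purpose
auto       487
student    252
Name: payments, dtype: int64

739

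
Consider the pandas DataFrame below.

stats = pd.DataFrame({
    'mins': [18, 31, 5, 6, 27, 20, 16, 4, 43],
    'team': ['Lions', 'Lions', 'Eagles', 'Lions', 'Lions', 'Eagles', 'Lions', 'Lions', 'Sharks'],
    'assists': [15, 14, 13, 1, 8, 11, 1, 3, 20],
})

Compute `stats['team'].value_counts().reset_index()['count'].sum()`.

value_counts of team:
team
Lions     6
Eagles    2
Sharks    1
Name: count, dtype: int64
reset_index():
     team  count
0   Lions      6
1  Eagles      2
2  Sharks      1
Then the sum of column 'count': 9

9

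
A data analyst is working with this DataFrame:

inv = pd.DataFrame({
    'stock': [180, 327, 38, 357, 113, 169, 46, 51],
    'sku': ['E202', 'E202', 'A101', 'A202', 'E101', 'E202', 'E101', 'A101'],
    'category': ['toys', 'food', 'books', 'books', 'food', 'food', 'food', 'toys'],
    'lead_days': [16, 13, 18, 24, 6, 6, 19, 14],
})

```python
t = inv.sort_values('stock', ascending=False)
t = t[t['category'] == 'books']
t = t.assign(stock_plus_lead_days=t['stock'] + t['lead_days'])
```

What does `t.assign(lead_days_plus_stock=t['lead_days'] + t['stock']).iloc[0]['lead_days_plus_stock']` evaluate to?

sort by stock descending:
   stock   sku category  lead_days
3    357  A202    books         24
1    327  E202     food         13
0    180  E202     toys         16
5    169  E202     food          6
4    113  E101     food          6
7     51  A101     toys         14
6     46  E101     food         19
2     38  A101    books         18
filter rows where category == 'books':
   stock   sku category  lead_days
3    357  A202    books         24
2     38  A101    books         18
add column stock_plus_lead_days = t['stock'] + t['lead_days']:
   stock   sku category  lead_days  stock_plus_lead_days
3    357  A202    books         24                   381
2     38  A101    books         18                    56
add column lead_days_plus_stock = t['lead_days'] + t['stock']:
   stock   sku category  lead_days  stock_plus_lead_days  lead_days_plus_stock
3    357  A202    books         24                   381                   381
2     38  A101    books         18                    56                    56
Taking the value at position 0, column 'lead_days_plus_stock' gives 381.

381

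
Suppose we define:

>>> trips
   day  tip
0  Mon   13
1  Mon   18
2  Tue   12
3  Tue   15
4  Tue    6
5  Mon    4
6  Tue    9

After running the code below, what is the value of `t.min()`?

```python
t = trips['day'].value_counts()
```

value_counts of day:
day
Tue    4
Mon    3
Name: count, dtype: int64
Then the min of the resulting series: 3

3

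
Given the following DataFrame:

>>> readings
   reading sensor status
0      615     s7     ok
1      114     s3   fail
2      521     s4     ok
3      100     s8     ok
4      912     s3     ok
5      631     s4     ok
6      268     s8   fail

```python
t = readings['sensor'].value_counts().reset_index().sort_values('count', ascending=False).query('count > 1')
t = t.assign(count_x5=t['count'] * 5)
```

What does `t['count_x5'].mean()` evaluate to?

10.0

value_counts of sensor:
sensor
s3    2
s4    2
s8    2
s7    1
Name: count, dtype: int64
reset_index():
  sensor  count
0     s3      2
1     s4      2
2     s8      2
3     s7      1
sort by count descending:
  sensor  count
0     s3      2
1     s4      2
2     s8      2
3     s7      1
filter rows where count > 1:
  sensor  count
0     s3      2
1     s4      2
2     s8      2
add column count_x5 = t['count'] * 5:
  sensor  count  count_x5
0     s3      2        10
1     s4      2        10
2     s8      2        10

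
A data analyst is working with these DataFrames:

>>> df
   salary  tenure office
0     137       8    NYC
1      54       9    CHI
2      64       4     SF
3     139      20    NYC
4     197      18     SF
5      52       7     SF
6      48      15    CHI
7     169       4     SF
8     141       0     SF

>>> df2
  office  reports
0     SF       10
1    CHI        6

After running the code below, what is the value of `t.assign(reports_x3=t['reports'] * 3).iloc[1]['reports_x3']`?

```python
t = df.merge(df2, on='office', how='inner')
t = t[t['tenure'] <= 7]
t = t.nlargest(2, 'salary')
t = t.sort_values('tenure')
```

30

merge on 'office' (how='inner') → 7 rows:
   salary  tenure office  reports
0      54       9    CHI        6
1      64       4     SF       10
2     197      18     SF       10
3      52       7     SF       10
4      48      15    CHI        6
5     169       4     SF       10
6     141       0     SF       10
filter rows where tenure <= 7:
   salary  tenure office  reports
1      64       4     SF       10
3      52       7     SF       10
5     169       4     SF       10
6     141       0     SF       10
take 2 rows with largest salary:
   salary  tenure office  reports
5     169       4     SF       10
6     141       0     SF       10
sort by tenure:
   salary  tenure office  reports
6     141       0     SF       10
5     169       4     SF       10
add column reports_x3 = t['reports'] * 3:
   salary  tenure office  reports  reports_x3
6     141       0     SF       10          30
5     169       4     SF       10          30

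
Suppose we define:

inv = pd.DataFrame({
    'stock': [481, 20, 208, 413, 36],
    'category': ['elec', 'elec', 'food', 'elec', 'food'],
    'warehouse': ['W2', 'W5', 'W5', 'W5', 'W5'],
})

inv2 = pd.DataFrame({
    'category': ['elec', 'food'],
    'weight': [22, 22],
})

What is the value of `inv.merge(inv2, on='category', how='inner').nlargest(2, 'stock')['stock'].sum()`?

894

merge on 'category' (how='inner') → 5 rows:
   stock category warehouse  weight
0    481     elec        W2      22
1     20     elec        W5      22
2    208     food        W5      22
3    413     elec        W5      22
4     36     food        W5      22
take 2 rows with largest stock:
   stock category warehouse  weight
0    481     elec        W2      22
3    413     elec        W5      22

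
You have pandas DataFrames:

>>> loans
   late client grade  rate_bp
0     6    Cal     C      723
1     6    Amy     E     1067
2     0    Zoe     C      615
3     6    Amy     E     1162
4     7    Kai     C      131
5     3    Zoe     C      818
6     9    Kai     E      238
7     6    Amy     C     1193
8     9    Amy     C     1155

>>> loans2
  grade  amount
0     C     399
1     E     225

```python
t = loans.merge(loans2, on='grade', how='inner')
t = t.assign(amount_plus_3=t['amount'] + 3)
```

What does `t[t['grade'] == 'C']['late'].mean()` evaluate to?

merge on 'grade' (how='inner') → 9 rows:
   late client grade  rate_bp  amount
0     6    Cal     C      723     399
1     6    Amy     E     1067     225
2     0    Zoe     C      615     399
3     6    Amy     E     1162     225
4     7    Kai     C      131     399
5     3    Zoe     C      818     399
6     9    Kai     E      238     225
7     6    Amy     C     1193     399
8     9    Amy     C     1155     399
add column amount_plus_3 = t['amount'] + 3:
   late client grade  rate_bp  amount  amount_plus_3
0     6    Cal     C      723     399            402
1     6    Amy     E     1067     225            228
2     0    Zoe     C      615     399            402
3     6    Amy     E     1162     225            228
4     7    Kai     C      131     399            402
5     3    Zoe     C      818     399            402
6     9    Kai     E      238     225            228
7     6    Amy     C     1193     399            402
8     9    Amy     C     1155     399            402
filter rows where grade == 'C':
   late client grade  rate_bp  amount  amount_plus_3
0     6    Cal     C      723     399            402
2     0    Zoe     C      615     399            402
4     7    Kai     C      131     399            402
5     3    Zoe     C      818     399            402
7     6    Amy     C     1193     399            402
8     9    Amy     C     1155     399            402
Taking the mean of column 'late' gives 5.16666666667.

5.16666666667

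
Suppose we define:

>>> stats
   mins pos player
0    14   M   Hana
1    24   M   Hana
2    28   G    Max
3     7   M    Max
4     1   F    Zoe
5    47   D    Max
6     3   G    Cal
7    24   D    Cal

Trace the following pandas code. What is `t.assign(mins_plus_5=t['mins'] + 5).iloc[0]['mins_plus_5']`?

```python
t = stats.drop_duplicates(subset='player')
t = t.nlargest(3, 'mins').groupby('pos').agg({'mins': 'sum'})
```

drop duplicate player (keep=first):
   mins pos player
0    14   M   Hana
2    28   G    Max
4     1   F    Zoe
6     3   G    Cal
take 3 rows with largest mins:
   mins pos player
2    28   G    Max
0    14   M   Hana
6     3   G    Cal
group by pos, sum of mins:
     mins
pos      
G      31
M      14
add column mins_plus_5 = t['mins'] + 5:
     mins  mins_plus_5
pos                   
G      31           36
M      14           19
The value at position 0, column 'mins_plus_5' is 36.

36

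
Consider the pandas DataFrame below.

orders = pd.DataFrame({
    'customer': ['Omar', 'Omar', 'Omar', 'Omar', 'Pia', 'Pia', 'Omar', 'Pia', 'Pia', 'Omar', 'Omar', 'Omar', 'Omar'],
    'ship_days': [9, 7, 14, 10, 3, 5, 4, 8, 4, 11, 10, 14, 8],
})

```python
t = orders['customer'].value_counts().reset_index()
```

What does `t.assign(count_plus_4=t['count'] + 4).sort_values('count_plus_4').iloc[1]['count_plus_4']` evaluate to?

13

value_counts of customer:
customer
Omar    9
Pia     4
Name: count, dtype: int64
reset_index():
  customer  count
0     Omar      9
1      Pia      4
add column count_plus_4 = t['count'] + 4:
  customer  count  count_plus_4
0     Omar      9            13
1      Pia      4             8
sort by count_plus_4:
  customer  count  count_plus_4
1      Pia      4             8
0     Omar      9            13
Reading off the value at position 1, column 'count_plus_4', we get 13.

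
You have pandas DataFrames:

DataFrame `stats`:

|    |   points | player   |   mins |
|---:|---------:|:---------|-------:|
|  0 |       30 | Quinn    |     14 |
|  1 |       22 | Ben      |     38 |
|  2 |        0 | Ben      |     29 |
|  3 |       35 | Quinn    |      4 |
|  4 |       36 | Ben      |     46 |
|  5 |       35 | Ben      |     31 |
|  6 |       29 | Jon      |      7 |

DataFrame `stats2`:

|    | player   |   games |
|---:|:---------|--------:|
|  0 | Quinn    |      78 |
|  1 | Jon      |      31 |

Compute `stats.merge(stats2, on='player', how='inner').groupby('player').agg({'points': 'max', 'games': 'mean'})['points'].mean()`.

32.0

merge on 'player' (how='inner') → 3 rows:
   points player  mins  games
0      30  Quinn    14     78
1      35  Quinn     4     78
2      29    Jon     7     31
group by player: max(points), mean(games):
        points  games
player               
Jon         29   31.0
Quinn       35   78.0
Hence 32.0.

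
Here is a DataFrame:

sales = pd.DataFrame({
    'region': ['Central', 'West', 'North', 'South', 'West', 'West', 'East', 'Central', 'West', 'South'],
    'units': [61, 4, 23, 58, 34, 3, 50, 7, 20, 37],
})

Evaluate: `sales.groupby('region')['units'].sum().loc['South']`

95

group by region, sum of units:
region
Central    68
East       50
North      23
South      95
West       61
Name: units, dtype: int64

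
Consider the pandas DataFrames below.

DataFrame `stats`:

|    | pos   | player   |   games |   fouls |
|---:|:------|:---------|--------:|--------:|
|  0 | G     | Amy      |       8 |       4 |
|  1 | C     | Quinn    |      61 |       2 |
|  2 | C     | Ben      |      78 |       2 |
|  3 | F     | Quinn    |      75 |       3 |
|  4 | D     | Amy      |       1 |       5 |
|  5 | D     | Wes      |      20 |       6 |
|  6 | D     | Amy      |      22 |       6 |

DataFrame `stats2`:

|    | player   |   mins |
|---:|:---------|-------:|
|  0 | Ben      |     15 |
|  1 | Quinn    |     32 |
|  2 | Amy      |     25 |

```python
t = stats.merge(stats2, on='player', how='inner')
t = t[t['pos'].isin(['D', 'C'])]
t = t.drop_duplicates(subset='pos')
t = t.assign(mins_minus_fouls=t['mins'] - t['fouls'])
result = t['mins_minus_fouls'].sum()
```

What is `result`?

50

merge on 'player' (how='inner') → 6 rows:
  pos player  games  fouls  mins
0   G    Amy      8      4    25
1   C  Quinn     61      2    32
2   C    Ben     78      2    15
3   F  Quinn     75      3    32
4   D    Amy      1      5    25
5   D    Amy     22      6    25
filter rows where pos in ['D', 'C']:
  pos player  games  fouls  mins
1   C  Quinn     61      2    32
2   C    Ben     78      2    15
4   D    Amy      1      5    25
5   D    Amy     22      6    25
drop duplicate pos (keep=first):
  pos player  games  fouls  mins
1   C  Quinn     61      2    32
4   D    Amy      1      5    25
add column mins_minus_fouls = t['mins'] - t['fouls']:
  pos player  games  fouls  mins  mins_minus_fouls
1   C  Quinn     61      2    32                30
4   D    Amy      1      5    25                20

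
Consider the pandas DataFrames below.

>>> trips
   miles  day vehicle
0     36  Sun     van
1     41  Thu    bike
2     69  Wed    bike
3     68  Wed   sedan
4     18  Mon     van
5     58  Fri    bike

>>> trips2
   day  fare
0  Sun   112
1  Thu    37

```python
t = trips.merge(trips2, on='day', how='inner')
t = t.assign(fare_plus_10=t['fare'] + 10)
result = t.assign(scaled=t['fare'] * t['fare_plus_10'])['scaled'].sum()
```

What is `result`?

15403

merge on 'day' (how='inner') → 2 rows:
   miles  day vehicle  fare
0     36  Sun     van   112
1     41  Thu    bike    37
add column fare_plus_10 = t['fare'] + 10:
   miles  day vehicle  fare  fare_plus_10
0     36  Sun     van   112           122
1     41  Thu    bike    37            47
add column scaled = t['fare'] * t['fare_plus_10']:
   miles  day vehicle  fare  fare_plus_10  scaled
0     36  Sun     van   112           122   13664
1     41  Thu    bike    37            47    1739
Finally, sum of column 'scaled' = 15403.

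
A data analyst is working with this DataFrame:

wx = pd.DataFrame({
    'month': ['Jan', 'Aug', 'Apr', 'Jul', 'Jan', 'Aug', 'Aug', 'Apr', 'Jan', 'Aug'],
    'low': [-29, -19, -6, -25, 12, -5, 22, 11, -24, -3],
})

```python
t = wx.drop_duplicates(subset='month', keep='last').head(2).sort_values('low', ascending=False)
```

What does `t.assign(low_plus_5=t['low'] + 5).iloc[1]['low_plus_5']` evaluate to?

drop duplicate month (keep=last):
  month  low
3   Jul  -25
7   Apr   11
8   Jan  -24
9   Aug   -3
take first 2 rows:
  month  low
3   Jul  -25
7   Apr   11
sort by low descending:
  month  low
7   Apr   11
3   Jul  -25
add column low_plus_5 = t['low'] + 5:
  month  low  low_plus_5
7   Apr   11          16
3   Jul  -25         -20
Taking the value at position 1, column 'low_plus_5' gives -20.

-20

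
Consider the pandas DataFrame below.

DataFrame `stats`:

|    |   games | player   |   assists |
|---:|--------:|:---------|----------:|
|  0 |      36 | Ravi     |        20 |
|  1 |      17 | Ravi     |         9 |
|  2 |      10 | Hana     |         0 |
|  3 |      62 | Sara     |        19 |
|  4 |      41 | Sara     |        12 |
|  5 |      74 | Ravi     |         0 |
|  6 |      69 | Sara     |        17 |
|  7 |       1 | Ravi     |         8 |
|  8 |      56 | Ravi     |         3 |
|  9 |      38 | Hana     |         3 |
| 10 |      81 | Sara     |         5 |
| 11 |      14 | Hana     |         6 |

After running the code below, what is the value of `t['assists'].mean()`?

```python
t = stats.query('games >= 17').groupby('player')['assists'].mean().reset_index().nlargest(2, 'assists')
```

10.625

filter rows where games >= 17:
    games player  assists
0      36   Ravi       20
1      17   Ravi        9
3      62   Sara       19
4      41   Sara       12
5      74   Ravi        0
6      69   Sara       17
8      56   Ravi        3
9      38   Hana        3
10     81   Sara        5
group by player, mean of assists:
player
Hana     3.00
Ravi     8.00
Sara    13.25
Name: assists, dtype: float64
reset_index():
  player  assists
0   Hana     3.00
1   Ravi     8.00
2   Sara    13.25
take 2 rows with largest assists:
  player  assists
2   Sara    13.25
1   Ravi     8.00
Reading off the mean of column 'assists', we get 10.625.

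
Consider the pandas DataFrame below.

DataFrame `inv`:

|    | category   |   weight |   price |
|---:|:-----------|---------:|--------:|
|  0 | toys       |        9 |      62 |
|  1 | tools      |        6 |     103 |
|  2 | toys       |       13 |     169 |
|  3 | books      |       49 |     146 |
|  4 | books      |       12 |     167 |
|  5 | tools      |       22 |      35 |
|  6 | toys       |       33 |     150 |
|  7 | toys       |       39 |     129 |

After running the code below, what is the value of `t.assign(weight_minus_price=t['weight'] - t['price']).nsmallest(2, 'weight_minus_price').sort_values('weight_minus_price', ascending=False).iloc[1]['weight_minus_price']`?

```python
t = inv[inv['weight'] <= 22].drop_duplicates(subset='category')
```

filter rows where weight <= 22:
  category  weight  price
0     toys       9     62
1    tools       6    103
2     toys      13    169
4    books      12    167
5    tools      22     35
drop duplicate category (keep=first):
  category  weight  price
0     toys       9     62
1    tools       6    103
4    books      12    167
add column weight_minus_price = t['weight'] - t['price']:
  category  weight  price  weight_minus_price
0     toys       9     62                 -53
1    tools       6    103                 -97
4    books      12    167                -155
take 2 rows with smallest weight_minus_price:
  category  weight  price  weight_minus_price
4    books      12    167                -155
1    tools       6    103                 -97
sort by weight_minus_price descending:
  category  weight  price  weight_minus_price
1    tools       6    103                 -97
4    books      12    167                -155
Then the value at position 1, column 'weight_minus_price': -155

-155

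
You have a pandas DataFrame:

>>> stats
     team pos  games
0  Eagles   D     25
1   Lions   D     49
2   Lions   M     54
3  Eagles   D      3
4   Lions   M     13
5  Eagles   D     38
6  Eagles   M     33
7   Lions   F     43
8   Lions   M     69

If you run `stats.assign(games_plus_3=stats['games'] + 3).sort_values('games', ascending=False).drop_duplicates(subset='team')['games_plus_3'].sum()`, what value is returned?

113

add column games_plus_3 = stats['games'] + 3:
     team pos  games  games_plus_3
0  Eagles   D     25            28
1   Lions   D     49            52
2   Lions   M     54            57
3  Eagles   D      3             6
4   Lions   M     13            16
5  Eagles   D     38            41
6  Eagles   M     33            36
7   Lions   F     43            46
8   Lions   M     69            72
sort by games descending:
     team pos  games  games_plus_3
8   Lions   M     69            72
2   Lions   M     54            57
1   Lions   D     49            52
7   Lions   F     43            46
5  Eagles   D     38            41
6  Eagles   M     33            36
0  Eagles   D     25            28
4   Lions   M     13            16
3  Eagles   D      3             6
drop duplicate team (keep=first):
     team pos  games  games_plus_3
8   Lions   M     69            72
5  Eagles   D     38            41
Finally, sum of column 'games_plus_3' = 113.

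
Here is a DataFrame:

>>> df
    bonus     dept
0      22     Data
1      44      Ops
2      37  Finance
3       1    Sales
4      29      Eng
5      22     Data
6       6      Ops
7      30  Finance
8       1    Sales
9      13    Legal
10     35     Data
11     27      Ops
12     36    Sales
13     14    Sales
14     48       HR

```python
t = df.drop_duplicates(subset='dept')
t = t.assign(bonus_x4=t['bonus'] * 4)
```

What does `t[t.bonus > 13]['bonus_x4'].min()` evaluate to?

drop duplicate dept (keep=first):
    bonus     dept
0      22     Data
1      44      Ops
2      37  Finance
3       1    Sales
4      29      Eng
9      13    Legal
14     48       HR
add column bonus_x4 = t['bonus'] * 4:
    bonus     dept  bonus_x4
0      22     Data        88
1      44      Ops       176
2      37  Finance       148
3       1    Sales         4
4      29      Eng       116
9      13    Legal        52
14     48       HR       192
filter rows where bonus > 13:
    bonus     dept  bonus_x4
0      22     Data        88
1      44      Ops       176
2      37  Finance       148
4      29      Eng       116
14     48       HR       192
Reading off the min of column 'bonus_x4', we get 88.

88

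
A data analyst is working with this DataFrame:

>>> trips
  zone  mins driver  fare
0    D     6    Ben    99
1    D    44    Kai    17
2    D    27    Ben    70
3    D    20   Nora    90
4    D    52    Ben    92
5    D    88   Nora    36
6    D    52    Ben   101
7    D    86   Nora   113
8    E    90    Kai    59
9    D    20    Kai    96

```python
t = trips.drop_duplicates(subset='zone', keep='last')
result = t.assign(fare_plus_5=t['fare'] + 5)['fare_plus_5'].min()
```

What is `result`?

64

drop duplicate zone (keep=last):
  zone  mins driver  fare
8    E    90    Kai    59
9    D    20    Kai    96
add column fare_plus_5 = t['fare'] + 5:
  zone  mins driver  fare  fare_plus_5
8    E    90    Kai    59           64
9    D    20    Kai    96          101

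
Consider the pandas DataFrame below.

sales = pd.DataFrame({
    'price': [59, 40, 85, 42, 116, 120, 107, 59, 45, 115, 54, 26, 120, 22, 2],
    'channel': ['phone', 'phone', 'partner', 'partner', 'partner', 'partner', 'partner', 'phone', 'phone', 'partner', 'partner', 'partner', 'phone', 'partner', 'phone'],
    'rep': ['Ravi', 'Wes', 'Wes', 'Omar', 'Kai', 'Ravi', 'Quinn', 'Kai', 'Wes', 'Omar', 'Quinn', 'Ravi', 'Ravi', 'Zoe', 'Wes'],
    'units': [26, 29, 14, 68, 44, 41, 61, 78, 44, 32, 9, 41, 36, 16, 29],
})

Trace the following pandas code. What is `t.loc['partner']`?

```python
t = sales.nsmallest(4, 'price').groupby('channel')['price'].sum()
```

48

take 4 rows with smallest price:
    price  channel   rep  units
14      2    phone   Wes     29
13     22  partner   Zoe     16
11     26  partner  Ravi     41
1      40    phone   Wes     29
group by channel, sum of price:
channel
partner    48
phone      42
Name: price, dtype: int64
Then the value at index 'partner': 48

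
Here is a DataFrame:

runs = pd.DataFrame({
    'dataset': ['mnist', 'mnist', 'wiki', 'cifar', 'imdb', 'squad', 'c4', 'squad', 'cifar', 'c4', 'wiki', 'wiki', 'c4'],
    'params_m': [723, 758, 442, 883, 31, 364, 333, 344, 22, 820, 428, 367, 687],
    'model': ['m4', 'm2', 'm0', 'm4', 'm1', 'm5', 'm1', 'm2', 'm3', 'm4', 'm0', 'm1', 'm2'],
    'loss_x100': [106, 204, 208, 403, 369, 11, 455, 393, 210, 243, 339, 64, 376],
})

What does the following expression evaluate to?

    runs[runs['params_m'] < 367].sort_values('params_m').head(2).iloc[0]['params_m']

filter rows where params_m < 367:
  dataset  params_m model  loss_x100
4    imdb        31    m1        369
5   squad       364    m5         11
6      c4       333    m1        455
7   squad       344    m2        393
8   cifar        22    m3        210
sort by params_m:
  dataset  params_m model  loss_x100
8   cifar        22    m3        210
4    imdb        31    m1        369
6      c4       333    m1        455
7   squad       344    m2        393
5   squad       364    m5         11
take first 2 rows:
  dataset  params_m model  loss_x100
8   cifar        22    m3        210
4    imdb        31    m1        369
Then the value at position 0, column 'params_m': 22

22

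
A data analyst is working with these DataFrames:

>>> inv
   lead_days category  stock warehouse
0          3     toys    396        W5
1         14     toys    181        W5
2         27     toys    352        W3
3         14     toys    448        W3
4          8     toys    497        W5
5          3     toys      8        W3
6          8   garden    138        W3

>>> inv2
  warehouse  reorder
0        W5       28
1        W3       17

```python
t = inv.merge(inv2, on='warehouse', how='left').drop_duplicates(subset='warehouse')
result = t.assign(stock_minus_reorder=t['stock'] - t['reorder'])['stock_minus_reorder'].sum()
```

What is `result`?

703

merge on 'warehouse' (how='left') → 7 rows:
   lead_days category  stock warehouse  reorder
0          3     toys    396        W5       28
1         14     toys    181        W5       28
2         27     toys    352        W3       17
3         14     toys    448        W3       17
4          8     toys    497        W5       28
5          3     toys      8        W3       17
6          8   garden    138        W3       17
drop duplicate warehouse (keep=first):
   lead_days category  stock warehouse  reorder
0          3     toys    396        W5       28
2         27     toys    352        W3       17
add column stock_minus_reorder = t['stock'] - t['reorder']:
   lead_days category  stock warehouse  reorder  stock_minus_reorder
0          3     toys    396        W5       28                  368
2         27     toys    352        W3       17                  335
Reading off the sum of column 'stock_minus_reorder', we get 703.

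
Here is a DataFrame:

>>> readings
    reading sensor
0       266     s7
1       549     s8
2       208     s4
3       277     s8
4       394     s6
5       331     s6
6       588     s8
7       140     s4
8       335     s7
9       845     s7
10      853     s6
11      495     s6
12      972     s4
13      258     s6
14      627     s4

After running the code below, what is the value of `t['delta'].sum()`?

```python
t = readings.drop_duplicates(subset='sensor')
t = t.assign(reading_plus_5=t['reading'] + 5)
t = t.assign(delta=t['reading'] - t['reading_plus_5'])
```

-20

drop duplicate sensor (keep=first):
   reading sensor
0      266     s7
1      549     s8
2      208     s4
4      394     s6
add column reading_plus_5 = t['reading'] + 5:
   reading sensor  reading_plus_5
0      266     s7             271
1      549     s8             554
2      208     s4             213
4      394     s6             399
add column delta = t['reading'] - t['reading_plus_5']:
   reading sensor  reading_plus_5  delta
0      266     s7             271     -5
1      549     s8             554     -5
2      208     s4             213     -5
4      394     s6             399     -5
Finally, sum of column 'delta' = -20.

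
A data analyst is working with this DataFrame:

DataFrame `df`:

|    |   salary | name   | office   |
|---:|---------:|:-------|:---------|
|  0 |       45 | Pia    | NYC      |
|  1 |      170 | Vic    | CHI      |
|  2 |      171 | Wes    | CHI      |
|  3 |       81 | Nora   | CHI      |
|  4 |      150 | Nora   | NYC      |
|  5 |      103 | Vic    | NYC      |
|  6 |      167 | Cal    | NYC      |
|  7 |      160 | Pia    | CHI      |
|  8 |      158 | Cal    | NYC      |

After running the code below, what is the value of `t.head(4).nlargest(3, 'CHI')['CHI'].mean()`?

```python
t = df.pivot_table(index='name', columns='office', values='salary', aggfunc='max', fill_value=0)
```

137.0

pivot: rows=name, cols=office, max(salary):
office  CHI  NYC
name            
Cal       0  167
Nora     81  150
Pia     160   45
Vic     170  103
Wes     171    0
take first 4 rows:
office  CHI  NYC
name            
Cal       0  167
Nora     81  150
Pia     160   45
Vic     170  103
take 3 rows with largest CHI:
office  CHI  NYC
name            
Vic     170  103
Pia     160   45
Nora     81  150
Then the mean of column 'CHI': 137.0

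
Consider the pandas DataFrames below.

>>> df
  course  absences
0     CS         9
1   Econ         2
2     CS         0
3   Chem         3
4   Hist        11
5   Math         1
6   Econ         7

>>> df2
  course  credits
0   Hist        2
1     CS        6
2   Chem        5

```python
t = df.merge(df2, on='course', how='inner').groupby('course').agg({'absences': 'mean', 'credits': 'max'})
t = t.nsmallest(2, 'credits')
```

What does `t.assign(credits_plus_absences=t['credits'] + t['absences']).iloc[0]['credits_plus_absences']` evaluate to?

merge on 'course' (how='inner') → 4 rows:
  course  absences  credits
0     CS         9        6
1     CS         0        6
2   Chem         3        5
3   Hist        11        2
group by course: mean(absences), max(credits):
        absences  credits
course                   
CS           4.5        6
Chem         3.0        5
Hist        11.0        2
take 2 rows with smallest credits:
        absences  credits
course                   
Hist        11.0        2
Chem         3.0        5
add column credits_plus_absences = t['credits'] + t['absences']:
        absences  credits  credits_plus_absences
course                                          
Hist        11.0        2                   13.0
Chem         3.0        5                    8.0
Reading off the value at position 0, column 'credits_plus_absences', we get 13.0.

13.0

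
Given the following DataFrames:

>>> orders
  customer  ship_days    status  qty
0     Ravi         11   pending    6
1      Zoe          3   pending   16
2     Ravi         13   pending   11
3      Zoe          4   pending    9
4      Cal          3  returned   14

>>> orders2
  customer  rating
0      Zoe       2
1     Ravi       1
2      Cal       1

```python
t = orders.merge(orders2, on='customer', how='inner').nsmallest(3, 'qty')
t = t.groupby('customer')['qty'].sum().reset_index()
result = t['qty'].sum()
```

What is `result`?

26

merge on 'customer' (how='inner') → 5 rows:
  customer  ship_days    status  qty  rating
0     Ravi         11   pending    6       1
1      Zoe          3   pending   16       2
2     Ravi         13   pending   11       1
3      Zoe          4   pending    9       2
4      Cal          3  returned   14       1
take 3 rows with smallest qty:
  customer  ship_days   status  qty  rating
0     Ravi         11  pending    6       1
3      Zoe          4  pending    9       2
2     Ravi         13  pending   11       1
group by customer, sum of qty:
customer
Ravi    17
Zoe      9
Name: qty, dtype: int64
reset_index():
  customer  qty
0     Ravi   17
1      Zoe    9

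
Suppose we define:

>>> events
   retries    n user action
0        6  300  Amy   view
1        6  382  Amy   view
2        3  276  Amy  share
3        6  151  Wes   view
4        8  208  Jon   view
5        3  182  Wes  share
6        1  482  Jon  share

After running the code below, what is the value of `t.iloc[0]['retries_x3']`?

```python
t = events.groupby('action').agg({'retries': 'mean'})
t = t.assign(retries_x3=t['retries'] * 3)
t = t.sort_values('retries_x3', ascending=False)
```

19.5

group by action, mean of retries:
         retries
action          
share   2.333333
view    6.500000
add column retries_x3 = t['retries'] * 3:
         retries  retries_x3
action                      
share   2.333333         7.0
view    6.500000        19.5
sort by retries_x3 descending:
         retries  retries_x3
action                      
view    6.500000        19.5
share   2.333333         7.0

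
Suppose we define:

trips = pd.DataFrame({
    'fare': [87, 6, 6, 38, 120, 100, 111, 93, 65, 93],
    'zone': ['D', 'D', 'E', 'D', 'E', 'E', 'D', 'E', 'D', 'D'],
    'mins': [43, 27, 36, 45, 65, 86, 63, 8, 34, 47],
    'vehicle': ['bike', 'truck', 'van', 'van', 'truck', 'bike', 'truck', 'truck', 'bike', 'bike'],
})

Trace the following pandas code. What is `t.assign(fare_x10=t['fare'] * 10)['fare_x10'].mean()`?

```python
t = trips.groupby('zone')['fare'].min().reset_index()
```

60.0

group by zone, min of fare:
zone
D    6
E    6
Name: fare, dtype: int64
reset_index():
  zone  fare
0    D     6
1    E     6
add column fare_x10 = t['fare'] * 10:
  zone  fare  fare_x10
0    D     6        60
1    E     6        60
The mean of column 'fare_x10' is 60.0.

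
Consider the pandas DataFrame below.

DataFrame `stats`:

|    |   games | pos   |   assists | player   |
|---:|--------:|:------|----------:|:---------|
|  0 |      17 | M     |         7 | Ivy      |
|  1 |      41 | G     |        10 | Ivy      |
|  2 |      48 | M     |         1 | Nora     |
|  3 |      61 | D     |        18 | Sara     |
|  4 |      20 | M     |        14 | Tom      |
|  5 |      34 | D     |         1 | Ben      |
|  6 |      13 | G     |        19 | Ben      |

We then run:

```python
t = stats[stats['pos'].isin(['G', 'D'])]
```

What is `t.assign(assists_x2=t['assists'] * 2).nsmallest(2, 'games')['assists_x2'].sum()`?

40

filter rows where pos in ['G', 'D']:
   games pos  assists player
1     41   G       10    Ivy
3     61   D       18   Sara
5     34   D        1    Ben
6     13   G       19    Ben
add column assists_x2 = t['assists'] * 2:
   games pos  assists player  assists_x2
1     41   G       10    Ivy          20
3     61   D       18   Sara          36
5     34   D        1    Ben           2
6     13   G       19    Ben          38
take 2 rows with smallest games:
   games pos  assists player  assists_x2
6     13   G       19    Ben          38
5     34   D        1    Ben           2
Hence 40.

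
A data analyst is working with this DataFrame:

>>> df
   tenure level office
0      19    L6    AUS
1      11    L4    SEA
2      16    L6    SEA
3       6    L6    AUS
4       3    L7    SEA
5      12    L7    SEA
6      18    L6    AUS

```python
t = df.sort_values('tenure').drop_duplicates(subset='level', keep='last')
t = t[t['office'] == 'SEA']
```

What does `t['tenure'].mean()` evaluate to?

sort by tenure:
   tenure level office
4       3    L7    SEA
3       6    L6    AUS
1      11    L4    SEA
5      12    L7    SEA
2      16    L6    SEA
6      18    L6    AUS
0      19    L6    AUS
drop duplicate level (keep=last):
   tenure level office
1      11    L4    SEA
5      12    L7    SEA
0      19    L6    AUS
filter rows where office == 'SEA':
   tenure level office
1      11    L4    SEA
5      12    L7    SEA

11.5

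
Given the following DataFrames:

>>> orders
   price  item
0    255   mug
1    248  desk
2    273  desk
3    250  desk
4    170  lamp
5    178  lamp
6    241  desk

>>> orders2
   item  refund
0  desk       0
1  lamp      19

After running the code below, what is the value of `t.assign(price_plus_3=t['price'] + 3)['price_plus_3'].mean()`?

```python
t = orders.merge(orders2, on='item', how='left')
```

233.714285714

merge on 'item' (how='left') → 7 rows:
   price  item  refund
0    255   mug     NaN
1    248  desk     0.0
2    273  desk     0.0
3    250  desk     0.0
4    170  lamp    19.0
5    178  lamp    19.0
6    241  desk     0.0
add column price_plus_3 = t['price'] + 3:
   price  item  refund  price_plus_3
0    255   mug     NaN           258
1    248  desk     0.0           251
2    273  desk     0.0           276
3    250  desk     0.0           253
4    170  lamp    19.0           173
5    178  lamp    19.0           181
6    241  desk     0.0           244
Finally, mean of column 'price_plus_3' = 233.714285714.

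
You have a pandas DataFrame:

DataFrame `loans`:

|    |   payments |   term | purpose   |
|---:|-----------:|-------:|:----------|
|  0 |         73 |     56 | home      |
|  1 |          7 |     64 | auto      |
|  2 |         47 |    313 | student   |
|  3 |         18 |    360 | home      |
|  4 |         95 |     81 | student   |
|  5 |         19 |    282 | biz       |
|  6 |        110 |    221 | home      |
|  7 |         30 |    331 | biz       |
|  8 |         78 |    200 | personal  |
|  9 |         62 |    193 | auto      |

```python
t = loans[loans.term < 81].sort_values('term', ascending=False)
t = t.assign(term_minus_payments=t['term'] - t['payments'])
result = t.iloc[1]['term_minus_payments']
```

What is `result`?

filter rows where term < 81:
   payments  term purpose
0        73    56    home
1         7    64    auto
sort by term descending:
   payments  term purpose
1         7    64    auto
0        73    56    home
add column term_minus_payments = t['term'] - t['payments']:
   payments  term purpose  term_minus_payments
1         7    64    auto                   57
0        73    56    home                  -17
Reading off the value at position 1, column 'term_minus_payments', we get -17.

-17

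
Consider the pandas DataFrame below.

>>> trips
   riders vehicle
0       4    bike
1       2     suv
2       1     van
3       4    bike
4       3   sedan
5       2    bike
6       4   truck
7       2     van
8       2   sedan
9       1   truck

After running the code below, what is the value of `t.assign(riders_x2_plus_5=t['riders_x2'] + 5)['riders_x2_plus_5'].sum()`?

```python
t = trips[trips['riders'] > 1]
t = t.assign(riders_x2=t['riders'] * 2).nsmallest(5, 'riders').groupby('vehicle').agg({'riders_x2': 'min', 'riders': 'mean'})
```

filter rows where riders > 1:
   riders vehicle
0       4    bike
1       2     suv
3       4    bike
4       3   sedan
5       2    bike
6       4   truck
7       2     van
8       2   sedan
add column riders_x2 = t['riders'] * 2:
   riders vehicle  riders_x2
0       4    bike          8
1       2     suv          4
3       4    bike          8
4       3   sedan          6
5       2    bike          4
6       4   truck          8
7       2     van          4
8       2   sedan          4
take 5 rows with smallest riders:
   riders vehicle  riders_x2
1       2     suv          4
5       2    bike          4
7       2     van          4
8       2   sedan          4
4       3   sedan          6
group by vehicle: min(riders_x2), mean(riders):
         riders_x2  riders
vehicle                   
bike             4     2.0
sedan            4     2.5
suv              4     2.0
van              4     2.0
add column riders_x2_plus_5 = t['riders_x2'] + 5:
         riders_x2  riders  riders_x2_plus_5
vehicle                                     
bike             4     2.0                 9
sedan            4     2.5                 9
suv              4     2.0                 9
van              4     2.0                 9
So sum() = 36.

36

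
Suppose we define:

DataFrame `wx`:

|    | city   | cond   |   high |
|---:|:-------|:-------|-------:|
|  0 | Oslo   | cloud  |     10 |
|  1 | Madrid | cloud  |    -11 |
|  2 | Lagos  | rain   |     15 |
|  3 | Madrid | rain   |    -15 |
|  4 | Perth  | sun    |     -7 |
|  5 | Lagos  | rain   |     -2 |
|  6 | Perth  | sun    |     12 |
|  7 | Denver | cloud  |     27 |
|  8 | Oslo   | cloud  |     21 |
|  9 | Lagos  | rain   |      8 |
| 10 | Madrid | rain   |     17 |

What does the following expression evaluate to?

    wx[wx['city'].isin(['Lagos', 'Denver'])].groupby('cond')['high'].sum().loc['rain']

filter rows where city in ['Lagos', 'Denver']:
     city   cond  high
2   Lagos   rain    15
5   Lagos   rain    -2
7  Denver  cloud    27
9   Lagos   rain     8
group by cond, sum of high:
cond
cloud    27
rain     21
Name: high, dtype: int64
Taking the value at index 'rain' gives 21.

21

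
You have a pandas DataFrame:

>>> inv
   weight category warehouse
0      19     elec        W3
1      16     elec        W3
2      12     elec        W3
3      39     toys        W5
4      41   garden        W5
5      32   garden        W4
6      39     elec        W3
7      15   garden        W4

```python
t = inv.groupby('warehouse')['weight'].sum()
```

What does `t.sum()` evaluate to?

213

group by warehouse, sum of weight:
warehouse
W3    86
W4    47
W5    80
Name: weight, dtype: int64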